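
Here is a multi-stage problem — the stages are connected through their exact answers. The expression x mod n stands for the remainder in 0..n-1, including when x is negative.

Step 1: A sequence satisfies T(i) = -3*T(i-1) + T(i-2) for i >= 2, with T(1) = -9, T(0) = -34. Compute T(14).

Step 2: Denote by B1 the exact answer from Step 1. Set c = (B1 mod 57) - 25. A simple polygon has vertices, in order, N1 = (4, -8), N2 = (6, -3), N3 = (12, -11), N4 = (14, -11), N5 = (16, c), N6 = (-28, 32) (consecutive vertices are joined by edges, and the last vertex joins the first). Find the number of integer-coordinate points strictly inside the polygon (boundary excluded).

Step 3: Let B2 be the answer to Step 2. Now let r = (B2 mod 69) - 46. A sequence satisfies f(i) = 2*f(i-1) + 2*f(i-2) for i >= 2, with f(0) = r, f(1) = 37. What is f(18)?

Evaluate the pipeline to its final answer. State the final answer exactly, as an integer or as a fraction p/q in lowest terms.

Step 1: T(2) = -3*(-9) + 1*(-34) = -7; iterating: T(2)=-7, T(3)=12, T(4)=-43, T(5)=141, T(6)=-466, T(7)=1539, T(8)=-5083, T(9)=16788, T(10)=-55447, T(11)=183129, T(12)=-604834, T(13)=1997631, T(14)=-6597727; answer -6597727
Step 2: B1 = -6597727; c = -2; cross terms: (4*-3 - 6*-8)=36, (6*-11 - 12*-3)=-30, (12*-11 - 14*-11)=22, (14*-2 - 16*-11)=148, (16*32 - -28*-2)=456, (-28*-8 - 4*32)=96; twice the area = |728| = 728; area = 364; boundary points = 1 + 2 + 2 + 1 + 2 + 8 = 16; strictly interior points = area - boundary/2 + 1 = 357; answer 357
Step 3: B2 = 357; r = -34; f(2) = 2*(37) + 2*(-34) = 6; iterating: f(2)=6, f(3)=86, f(4)=184, f(5)=540, f(6)=1448, f(7)=3976, f(8)=10848, f(9)=29648, f(10)=80992, f(11)=221280, f(12)=604544, f(13)=1651648, f(14)=4512384, f(15)=12328064, f(16)=33680896, f(17)=92017920, f(18)=251397632; answer 251397632

251397632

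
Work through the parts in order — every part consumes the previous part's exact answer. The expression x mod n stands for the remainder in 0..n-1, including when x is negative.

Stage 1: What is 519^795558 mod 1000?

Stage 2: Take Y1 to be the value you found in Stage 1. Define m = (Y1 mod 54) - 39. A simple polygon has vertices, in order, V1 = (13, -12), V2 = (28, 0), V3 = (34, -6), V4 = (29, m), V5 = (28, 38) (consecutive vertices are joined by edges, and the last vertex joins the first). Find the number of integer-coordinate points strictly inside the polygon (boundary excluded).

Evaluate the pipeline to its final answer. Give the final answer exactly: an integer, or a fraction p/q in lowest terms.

306

Stage 1: squarings mod 1000: 519^1=519, 519^2=361, 519^4=321, 519^8=41, 519^16=681, 519^32=761, 519^64=121, 519^128=641, 519^256=881, 519^512=161, 519^1024=921, 519^2048=241, 519^4096=81, 519^8192=561, 519^16384=721, 519^32768=841, 519^65536=281, 519^131072=961, 519^262144=521, 519^524288=441; 519^795558 = 519^2 * 519^4 * 519^32 * 519^128 * 519^256 * 519^512 * 519^8192 * 519^262144 * 519^524288 = 41 (mod 1000); answer 41
Stage 2: Y1 = 41; m = 2; cross terms: (13*0 - 28*-12)=336, (28*-6 - 34*0)=-168, (34*2 - 29*-6)=242, (29*38 - 28*2)=1046, (28*-12 - 13*38)=-830; twice the area = |626| = 626; area = 313; boundary points = 3 + 6 + 1 + 1 + 5 = 16; strictly interior points = area - boundary/2 + 1 = 306; answer 306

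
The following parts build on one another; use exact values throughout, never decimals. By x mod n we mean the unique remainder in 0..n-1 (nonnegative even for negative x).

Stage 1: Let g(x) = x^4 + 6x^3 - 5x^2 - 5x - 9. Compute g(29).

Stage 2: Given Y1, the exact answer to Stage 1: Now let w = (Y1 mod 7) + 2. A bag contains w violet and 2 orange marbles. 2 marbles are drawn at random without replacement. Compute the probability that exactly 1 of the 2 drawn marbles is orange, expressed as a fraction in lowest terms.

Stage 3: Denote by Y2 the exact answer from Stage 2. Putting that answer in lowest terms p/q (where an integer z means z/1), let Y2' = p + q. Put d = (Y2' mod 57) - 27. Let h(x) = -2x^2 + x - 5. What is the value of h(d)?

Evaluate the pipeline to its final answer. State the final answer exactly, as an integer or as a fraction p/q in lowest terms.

-41

Stage 1: 1*(29)^4 + 6*(29)^3 - 5*(29)^2 - 5*(29)^1 - 9 = (707281) + (146334) + (-4205) + (-145) + (-9) = 849256; answer 849256
Stage 2: Y1 = 849256; w = 4; total draws C(6,2) = 15; favorable C(2,1)*C(4,1) = 8; P = 8/15; answer 8/15
Stage 3: Y2 = 8/15; threaded value p + q = 23; d = -4; -2*(-4)^2 + 1*(-4)^1 - 5 = (-32) + (-4) + (-5) = -41; answer -41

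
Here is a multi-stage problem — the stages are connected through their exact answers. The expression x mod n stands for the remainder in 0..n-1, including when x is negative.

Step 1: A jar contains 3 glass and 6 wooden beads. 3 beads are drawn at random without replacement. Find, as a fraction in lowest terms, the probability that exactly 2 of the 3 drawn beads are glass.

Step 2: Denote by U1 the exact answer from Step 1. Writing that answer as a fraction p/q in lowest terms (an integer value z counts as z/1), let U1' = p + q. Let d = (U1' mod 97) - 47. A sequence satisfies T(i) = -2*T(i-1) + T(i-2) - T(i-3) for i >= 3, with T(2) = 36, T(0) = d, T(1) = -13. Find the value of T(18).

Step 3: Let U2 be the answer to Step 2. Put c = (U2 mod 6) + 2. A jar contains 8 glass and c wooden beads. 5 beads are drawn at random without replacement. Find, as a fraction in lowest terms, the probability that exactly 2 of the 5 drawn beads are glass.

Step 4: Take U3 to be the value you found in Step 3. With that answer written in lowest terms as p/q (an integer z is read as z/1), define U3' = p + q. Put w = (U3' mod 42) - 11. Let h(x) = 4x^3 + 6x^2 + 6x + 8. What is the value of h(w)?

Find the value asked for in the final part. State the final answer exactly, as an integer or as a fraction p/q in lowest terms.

Step 1: total draws C(9,3) = 84; favorable C(3,2)*C(6,1) = 18; P = 3/14; answer 3/14
Step 2: U1 = 3/14; threaded value p + q = 17; d = -30; T(3) = -2*(36) + 1*(-13) - 1*(-30) = -55; iterating: T(3)=-55, T(4)=159, T(5)=-409, T(6)=1032, T(7)=-2632, T(8)=6705, T(9)=-17074, T(10)=43485, T(11)=-110749, T(12)=282057, T(13)=-718348, T(14)=1829502, T(15)=-4659409, T(16)=11866668, T(17)=-30222247, T(18)=76970571; answer 76970571
Step 3: U2 = 76970571; c = 5; total draws C(13,5) = 1287; favorable C(8,2)*C(5,3) = 280; P = 280/1287; answer 280/1287
Step 4: U3 = 280/1287; threaded value p + q = 1567; w = 2; 4*(2)^3 + 6*(2)^2 + 6*(2)^1 + 8 = (32) + (24) + (12) + (8) = 76; answer 76

76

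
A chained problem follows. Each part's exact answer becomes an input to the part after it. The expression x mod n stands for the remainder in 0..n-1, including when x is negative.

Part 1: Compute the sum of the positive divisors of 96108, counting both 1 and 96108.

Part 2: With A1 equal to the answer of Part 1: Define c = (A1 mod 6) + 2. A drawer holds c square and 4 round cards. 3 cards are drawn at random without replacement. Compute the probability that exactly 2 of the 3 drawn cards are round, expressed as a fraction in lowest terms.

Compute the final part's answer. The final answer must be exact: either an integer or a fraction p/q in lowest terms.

Part 1: 96108 = 2^2 * 3 * 8009; sigma = (1 + 2 + 4) * (1 + 3) * (1 + 8009) = 7 * 4 * 8010 = 224280; answer 224280
Part 2: A1 = 224280; c = 2; total draws C(6,3) = 20; favorable C(4,2)*C(2,1) = 12; P = 3/5; answer 3/5

3/5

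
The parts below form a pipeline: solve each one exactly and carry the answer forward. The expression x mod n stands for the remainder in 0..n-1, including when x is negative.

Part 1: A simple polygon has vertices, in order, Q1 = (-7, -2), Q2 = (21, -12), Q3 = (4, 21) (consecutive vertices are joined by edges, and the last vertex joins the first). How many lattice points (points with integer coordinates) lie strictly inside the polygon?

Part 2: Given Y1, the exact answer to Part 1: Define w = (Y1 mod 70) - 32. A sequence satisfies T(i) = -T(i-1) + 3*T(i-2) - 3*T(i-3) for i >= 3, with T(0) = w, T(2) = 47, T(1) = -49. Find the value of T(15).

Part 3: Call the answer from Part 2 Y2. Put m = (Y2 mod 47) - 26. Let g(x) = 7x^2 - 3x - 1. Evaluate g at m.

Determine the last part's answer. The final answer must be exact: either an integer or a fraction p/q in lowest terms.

Part 1: cross terms: (-7*-12 - 21*-2)=126, (21*21 - 4*-12)=489, (4*-2 - -7*21)=139; twice the area = |754| = 754; area = 377; boundary points = 2 + 1 + 1 = 4; strictly interior points = area - boundary/2 + 1 = 376; answer 376
Part 2: Y1 = 376; w = -6; T(3) = -1*(47) + 3*(-49) - 3*(-6) = -176; iterating: T(3)=-176, T(4)=464, T(5)=-1133, T(6)=3053, T(7)=-7844, T(8)=20402, T(9)=-53093, T(10)=137831, T(11)=-358316, T(12)=931088, T(13)=-2419529, T(14)=6287741, T(15)=-16339592; answer -16339592
Part 3: Y2 = -16339592; m = -21; 7*(-21)^2 - 3*(-21)^1 - 1 = (3087) + (63) + (-1) = 3149; answer 3149

3149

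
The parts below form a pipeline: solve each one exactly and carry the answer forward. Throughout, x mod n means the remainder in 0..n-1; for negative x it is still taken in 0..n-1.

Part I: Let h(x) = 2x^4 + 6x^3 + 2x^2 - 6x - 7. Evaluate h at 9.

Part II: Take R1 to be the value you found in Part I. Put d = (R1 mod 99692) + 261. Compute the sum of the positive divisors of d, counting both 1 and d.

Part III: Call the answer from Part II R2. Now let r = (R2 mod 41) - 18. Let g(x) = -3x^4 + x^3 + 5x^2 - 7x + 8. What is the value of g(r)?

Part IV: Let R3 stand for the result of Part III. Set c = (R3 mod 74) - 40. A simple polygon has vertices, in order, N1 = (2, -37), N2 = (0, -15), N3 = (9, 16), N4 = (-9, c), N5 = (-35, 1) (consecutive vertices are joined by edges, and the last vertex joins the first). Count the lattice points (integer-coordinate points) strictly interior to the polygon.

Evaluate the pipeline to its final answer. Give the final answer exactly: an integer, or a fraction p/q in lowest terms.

Part I: 2*(9)^4 + 6*(9)^3 + 2*(9)^2 - 6*(9)^1 - 7 = (13122) + (4374) + (162) + (-54) + (-7) = 17597; answer 17597
Part II: R1 = 17597; d = 17858; 17858 = 2 * 8929; sigma = (1 + 2) * (1 + 8929) = 3 * 8930 = 26790; answer 26790
Part III: R2 = 26790; r = -1; -3*(-1)^4 + 1*(-1)^3 + 5*(-1)^2 - 7*(-1)^1 + 8 = (-3) + (-1) + (5) + (7) + (8) = 16; answer 16
Part IV: R3 = 16; c = -24; cross terms: (2*-15 - 0*-37)=-30, (0*16 - 9*-15)=135, (9*-24 - -9*16)=-72, (-9*1 - -35*-24)=-849, (-35*-37 - 2*1)=1293; twice the area = |477| = 477; area = 477/2; boundary points = 2 + 1 + 2 + 1 + 1 = 7; strictly interior points = area - boundary/2 + 1 = 236; answer 236

236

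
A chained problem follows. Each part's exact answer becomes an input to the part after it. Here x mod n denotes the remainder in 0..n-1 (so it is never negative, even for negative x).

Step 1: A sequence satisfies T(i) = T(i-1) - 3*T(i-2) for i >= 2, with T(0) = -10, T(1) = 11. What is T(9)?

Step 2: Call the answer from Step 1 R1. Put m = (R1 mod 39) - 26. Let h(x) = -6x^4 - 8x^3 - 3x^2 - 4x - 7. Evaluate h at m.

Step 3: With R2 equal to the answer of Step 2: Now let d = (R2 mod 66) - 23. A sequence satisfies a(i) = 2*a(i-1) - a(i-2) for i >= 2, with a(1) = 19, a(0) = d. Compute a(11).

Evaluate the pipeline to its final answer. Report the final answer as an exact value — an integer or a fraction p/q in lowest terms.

Step 1: T(2) = 1*(11) - 3*(-10) = 41; iterating: T(2)=41, T(3)=8, T(4)=-115, T(5)=-139, T(6)=206, T(7)=623, T(8)=5, T(9)=-1864; answer -1864
Step 2: R1 = -1864; m = -18; -6*(-18)^4 - 8*(-18)^3 - 3*(-18)^2 - 4*(-18)^1 - 7 = (-629856) + (46656) + (-972) + (72) + (-7) = -584107; answer -584107
Step 3: R2 = -584107; d = 36; a(2) = 2*(19) - 1*(36) = 2; iterating: a(2)=2, a(3)=-15, a(4)=-32, a(5)=-49, a(6)=-66, a(7)=-83, a(8)=-100, a(9)=-117, a(10)=-134, a(11)=-151; answer -151

-151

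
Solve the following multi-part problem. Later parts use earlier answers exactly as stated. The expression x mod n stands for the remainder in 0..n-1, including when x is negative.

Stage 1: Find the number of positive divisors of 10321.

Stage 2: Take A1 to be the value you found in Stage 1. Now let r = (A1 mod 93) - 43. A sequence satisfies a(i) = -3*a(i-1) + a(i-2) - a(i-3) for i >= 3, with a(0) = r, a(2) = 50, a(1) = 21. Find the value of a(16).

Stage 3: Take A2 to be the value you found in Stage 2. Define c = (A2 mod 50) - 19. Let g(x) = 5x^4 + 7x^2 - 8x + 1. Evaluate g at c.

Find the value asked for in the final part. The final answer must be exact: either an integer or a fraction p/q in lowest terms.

50781

Stage 1: 10321 is prime, so its only divisors are 1 and 10321; count = 2; answer 2
Stage 2: A1 = 2; r = -41; a(3) = -3*(50) + 1*(21) - 1*(-41) = -88; iterating: a(3)=-88, a(4)=293, a(5)=-1017, a(6)=3432, a(7)=-11606, a(8)=39267, a(9)=-132839, a(10)=449390, a(11)=-1520276, a(12)=5143057, a(13)=-17398837, a(14)=58859844, a(15)=-199121426, a(16)=673622959; answer 673622959
Stage 3: A2 = 673622959; c = -10; 5*(-10)^4 + 7*(-10)^2 - 8*(-10)^1 + 1 = (50000) + (700) + (80) + (1) = 50781; answer 50781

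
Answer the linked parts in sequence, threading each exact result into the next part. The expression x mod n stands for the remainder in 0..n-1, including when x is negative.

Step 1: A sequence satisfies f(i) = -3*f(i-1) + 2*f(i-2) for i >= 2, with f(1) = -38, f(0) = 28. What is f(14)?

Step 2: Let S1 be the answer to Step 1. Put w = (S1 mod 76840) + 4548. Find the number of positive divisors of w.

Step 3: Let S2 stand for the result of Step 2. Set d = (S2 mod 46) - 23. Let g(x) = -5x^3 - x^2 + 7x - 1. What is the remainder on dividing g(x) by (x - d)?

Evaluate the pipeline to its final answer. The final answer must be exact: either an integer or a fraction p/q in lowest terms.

16544

Step 1: f(2) = -3*(-38) + 2*(28) = 170; iterating: f(2)=170, f(3)=-586, f(4)=2098, f(5)=-7466, f(6)=26594, f(7)=-94714, f(8)=337330, f(9)=-1201418, f(10)=4278914, f(11)=-15239578, f(12)=54276562, f(13)=-193308842, f(14)=688479650; answer 688479650
Step 2: S1 = 688479650; w = 74638; 74638 = 2 * 67 * 557; number of divisors = (1+1) * (1+1) * (1+1) = 8; answer 8
Step 3: S2 = 8; d = -15; remainder = value at the root: -5*(-15)^3 - 1*(-15)^2 + 7*(-15)^1 - 1 = (16875) + (-225) + (-105) + (-1) = 16544; answer 16544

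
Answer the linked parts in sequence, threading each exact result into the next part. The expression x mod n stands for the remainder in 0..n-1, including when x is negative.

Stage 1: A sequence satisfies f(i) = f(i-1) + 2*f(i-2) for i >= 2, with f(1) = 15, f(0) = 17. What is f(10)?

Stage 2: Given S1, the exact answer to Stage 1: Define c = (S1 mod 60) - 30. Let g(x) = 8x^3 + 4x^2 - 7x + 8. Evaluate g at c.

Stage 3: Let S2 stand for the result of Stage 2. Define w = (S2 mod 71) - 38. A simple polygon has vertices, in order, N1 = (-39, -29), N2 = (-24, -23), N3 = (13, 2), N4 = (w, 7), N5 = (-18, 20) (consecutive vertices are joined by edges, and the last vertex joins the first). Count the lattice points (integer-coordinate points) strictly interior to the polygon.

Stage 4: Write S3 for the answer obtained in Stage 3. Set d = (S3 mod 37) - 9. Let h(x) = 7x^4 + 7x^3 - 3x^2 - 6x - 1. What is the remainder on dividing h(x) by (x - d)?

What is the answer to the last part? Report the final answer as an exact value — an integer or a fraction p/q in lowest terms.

50732

Stage 1: f(2) = 1*(15) + 2*(17) = 49; iterating: f(2)=49, f(3)=79, f(4)=177, f(5)=335, f(6)=689, f(7)=1359, f(8)=2737, f(9)=5455, f(10)=10929; answer 10929
Stage 2: S1 = 10929; c = -21; 8*(-21)^3 + 4*(-21)^2 - 7*(-21)^1 + 8 = (-74088) + (1764) + (147) + (8) = -72169; answer -72169
Stage 3: S2 = -72169; w = 0; cross terms: (-39*-23 - -24*-29)=201, (-24*2 - 13*-23)=251, (13*7 - 0*2)=91, (0*20 - -18*7)=126, (-18*-29 - -39*20)=1302; twice the area = |1971| = 1971; area = 1971/2; boundary points = 3 + 1 + 1 + 1 + 7 = 13; strictly interior points = area - boundary/2 + 1 = 980; answer 980
Stage 4: S3 = 980; d = 9; remainder = value at the root: 7*(9)^4 + 7*(9)^3 - 3*(9)^2 - 6*(9)^1 - 1 = (45927) + (5103) + (-243) + (-54) + (-1) = 50732; answer 50732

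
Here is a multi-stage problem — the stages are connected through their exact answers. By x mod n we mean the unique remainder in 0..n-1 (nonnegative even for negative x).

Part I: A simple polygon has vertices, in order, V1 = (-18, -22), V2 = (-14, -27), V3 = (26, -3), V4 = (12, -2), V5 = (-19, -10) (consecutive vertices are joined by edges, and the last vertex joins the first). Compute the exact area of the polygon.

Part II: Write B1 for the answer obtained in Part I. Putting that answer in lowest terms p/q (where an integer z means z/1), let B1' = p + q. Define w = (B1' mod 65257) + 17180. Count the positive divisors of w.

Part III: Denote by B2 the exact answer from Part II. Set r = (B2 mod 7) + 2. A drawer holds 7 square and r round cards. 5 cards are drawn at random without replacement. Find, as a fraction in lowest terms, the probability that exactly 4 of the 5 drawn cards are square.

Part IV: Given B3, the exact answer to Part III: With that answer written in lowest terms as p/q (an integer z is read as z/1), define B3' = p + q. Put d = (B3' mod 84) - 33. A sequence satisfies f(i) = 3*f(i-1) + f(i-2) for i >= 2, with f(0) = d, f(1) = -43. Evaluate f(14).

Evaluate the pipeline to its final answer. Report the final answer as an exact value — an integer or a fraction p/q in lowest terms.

-148188683

Part I: cross terms: (-18*-27 - -14*-22)=178, (-14*-3 - 26*-27)=744, (26*-2 - 12*-3)=-16, (12*-10 - -19*-2)=-158, (-19*-22 - -18*-10)=238; twice the area = |986| = 986; area = 493; answer 493
Part II: B1 = 493; threaded value p + q = 494; w = 17674; 17674 = 2 * 8837; number of divisors = (1+1) * (1+1) = 4; answer 4
Part III: B2 = 4; r = 6; total draws C(13,5) = 1287; favorable C(7,4)*C(6,1) = 210; P = 70/429; answer 70/429
Part IV: B3 = 70/429; threaded value p + q = 499; d = 46; f(2) = 3*(-43) + 1*(46) = -83; iterating: f(2)=-83, f(3)=-292, f(4)=-959, f(5)=-3169, f(6)=-10466, f(7)=-34567, f(8)=-114167, f(9)=-377068, f(10)=-1245371, f(11)=-4113181, f(12)=-13584914, f(13)=-44867923, f(14)=-148188683; answer -148188683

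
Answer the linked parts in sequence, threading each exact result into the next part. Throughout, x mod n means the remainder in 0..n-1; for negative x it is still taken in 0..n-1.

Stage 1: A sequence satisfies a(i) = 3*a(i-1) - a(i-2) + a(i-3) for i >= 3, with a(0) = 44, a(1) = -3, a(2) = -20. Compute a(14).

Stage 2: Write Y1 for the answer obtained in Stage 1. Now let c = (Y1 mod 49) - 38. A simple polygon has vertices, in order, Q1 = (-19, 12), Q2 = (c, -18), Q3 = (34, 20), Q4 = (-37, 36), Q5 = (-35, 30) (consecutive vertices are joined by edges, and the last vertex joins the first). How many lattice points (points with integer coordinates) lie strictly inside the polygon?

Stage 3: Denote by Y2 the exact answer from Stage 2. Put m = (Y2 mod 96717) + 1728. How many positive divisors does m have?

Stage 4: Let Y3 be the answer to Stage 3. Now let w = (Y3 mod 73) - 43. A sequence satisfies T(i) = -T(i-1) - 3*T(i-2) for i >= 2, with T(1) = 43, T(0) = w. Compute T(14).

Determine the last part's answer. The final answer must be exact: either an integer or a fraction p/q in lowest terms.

-2122

Stage 1: a(3) = 3*(-20) - 1*(-3) + 1*(44) = -13; iterating: a(3)=-13, a(4)=-22, a(5)=-73, a(6)=-210, a(7)=-579, a(8)=-1600, a(9)=-4431, a(10)=-12272, a(11)=-33985, a(12)=-94114, a(13)=-260629, a(14)=-721758; answer -721758
Stage 2: Y1 = -721758; c = -26; cross terms: (-19*-18 - -26*12)=654, (-26*20 - 34*-18)=92, (34*36 - -37*20)=1964, (-37*30 - -35*36)=150, (-35*12 - -19*30)=150; twice the area = |3010| = 3010; area = 1505; boundary points = 1 + 2 + 1 + 2 + 2 = 8; strictly interior points = area - boundary/2 + 1 = 1502; answer 1502
Stage 3: Y2 = 1502; m = 3230; 3230 = 2 * 5 * 17 * 19; number of divisors = (1+1) * (1+1) * (1+1) * (1+1) = 16; answer 16
Stage 4: Y3 = 16; w = -27; T(2) = -1*(43) - 3*(-27) = 38; iterating: T(2)=38, T(3)=-167, T(4)=53, T(5)=448, T(6)=-607, T(7)=-737, T(8)=2558, T(9)=-347, T(10)=-7327, T(11)=8368, T(12)=13613, T(13)=-38717, T(14)=-2122; answer -2122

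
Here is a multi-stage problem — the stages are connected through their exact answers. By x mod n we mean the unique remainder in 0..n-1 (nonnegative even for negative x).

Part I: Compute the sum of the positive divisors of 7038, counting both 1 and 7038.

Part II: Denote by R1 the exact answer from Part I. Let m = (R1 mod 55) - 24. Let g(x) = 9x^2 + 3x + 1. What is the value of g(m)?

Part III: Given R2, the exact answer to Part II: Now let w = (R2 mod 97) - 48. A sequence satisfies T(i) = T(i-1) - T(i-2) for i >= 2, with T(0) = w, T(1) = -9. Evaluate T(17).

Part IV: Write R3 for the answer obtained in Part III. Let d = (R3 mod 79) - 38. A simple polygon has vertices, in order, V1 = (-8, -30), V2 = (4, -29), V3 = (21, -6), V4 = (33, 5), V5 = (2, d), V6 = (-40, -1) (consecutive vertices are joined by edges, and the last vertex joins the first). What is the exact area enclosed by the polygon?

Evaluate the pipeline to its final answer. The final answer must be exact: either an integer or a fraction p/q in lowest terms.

Part I: 7038 = 2 * 3^2 * 17 * 23; sigma = (1 + 2) * (1 + 3 + 9) * (1 + 17) * (1 + 23) = 3 * 13 * 18 * 24 = 16848; answer 16848
Part II: R1 = 16848; m = -6; 9*(-6)^2 + 3*(-6)^1 + 1 = (324) + (-18) + (1) = 307; answer 307
Part III: R2 = 307; w = -32; T(2) = 1*(-9) - 1*(-32) = 23; iterating: T(2)=23, T(3)=32, T(4)=9, T(5)=-23, T(6)=-32, T(7)=-9, T(8)=23, T(9)=32, T(10)=9, T(11)=-23, T(12)=-32, T(13)=-9, T(14)=23, T(15)=32, T(16)=9, T(17)=-23; answer -23
Part IV: R3 = -23; d = 18; cross terms: (-8*-29 - 4*-30)=352, (4*-6 - 21*-29)=585, (21*5 - 33*-6)=303, (33*18 - 2*5)=584, (2*-1 - -40*18)=718, (-40*-30 - -8*-1)=1192; twice the area = |3734| = 3734; area = 1867; answer 1867

1867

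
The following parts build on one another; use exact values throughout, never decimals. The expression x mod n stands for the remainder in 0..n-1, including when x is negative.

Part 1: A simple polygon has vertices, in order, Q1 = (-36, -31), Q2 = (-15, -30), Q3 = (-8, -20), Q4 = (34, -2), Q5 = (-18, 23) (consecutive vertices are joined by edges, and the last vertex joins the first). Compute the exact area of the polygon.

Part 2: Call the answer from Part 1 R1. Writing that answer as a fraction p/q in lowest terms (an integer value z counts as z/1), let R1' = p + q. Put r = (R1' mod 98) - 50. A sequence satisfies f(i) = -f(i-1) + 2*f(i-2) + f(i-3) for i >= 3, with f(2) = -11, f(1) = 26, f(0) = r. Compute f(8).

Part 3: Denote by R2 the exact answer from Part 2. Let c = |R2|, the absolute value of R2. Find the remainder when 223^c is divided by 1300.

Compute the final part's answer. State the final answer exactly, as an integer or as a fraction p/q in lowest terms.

521

Part 1: cross terms: (-36*-30 - -15*-31)=615, (-15*-20 - -8*-30)=60, (-8*-2 - 34*-20)=696, (34*23 - -18*-2)=746, (-18*-31 - -36*23)=1386; twice the area = |3503| = 3503; area = 3503/2; answer 3503/2
Part 2: R1 = 3503/2; threaded value p + q = 3505; r = 25; f(3) = -1*(-11) + 2*(26) + 1*(25) = 88; iterating: f(3)=88, f(4)=-84, f(5)=249, f(6)=-329, f(7)=743, f(8)=-1152; answer -1152
Part 3: R2 = -1152; c = 1152; squarings mod 1300: 223^1=223, 223^2=329, 223^4=341, 223^8=581, 223^16=861, 223^32=321, 223^64=341, 223^128=581, 223^256=861, 223^512=321, 223^1024=341; 223^1152 = 223^128 * 223^1024 = 521 (mod 1300); answer 521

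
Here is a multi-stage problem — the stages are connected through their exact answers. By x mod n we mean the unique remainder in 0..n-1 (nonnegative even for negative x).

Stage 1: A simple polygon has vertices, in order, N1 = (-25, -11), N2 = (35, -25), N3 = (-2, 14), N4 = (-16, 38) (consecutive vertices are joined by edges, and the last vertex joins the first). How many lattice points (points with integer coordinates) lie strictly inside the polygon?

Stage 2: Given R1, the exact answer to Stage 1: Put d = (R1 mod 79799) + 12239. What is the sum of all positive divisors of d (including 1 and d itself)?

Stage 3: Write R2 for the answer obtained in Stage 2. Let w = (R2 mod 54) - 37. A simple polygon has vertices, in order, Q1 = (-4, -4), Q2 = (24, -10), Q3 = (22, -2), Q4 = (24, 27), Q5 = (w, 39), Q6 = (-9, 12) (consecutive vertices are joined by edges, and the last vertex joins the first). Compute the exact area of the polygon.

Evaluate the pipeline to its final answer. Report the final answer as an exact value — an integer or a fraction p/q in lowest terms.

1438

Stage 1: cross terms: (-25*-25 - 35*-11)=1010, (35*14 - -2*-25)=440, (-2*38 - -16*14)=148, (-16*-11 - -25*38)=1126; twice the area = |2724| = 2724; area = 1362; boundary points = 2 + 1 + 2 + 1 = 6; strictly interior points = area - boundary/2 + 1 = 1360; answer 1360
Stage 2: R1 = 1360; d = 13599; 13599 = 3^2 * 1511; sigma = (1 + 3 + 9) * (1 + 1511) = 13 * 1512 = 19656; answer 19656
Stage 3: R2 = 19656; w = -37; cross terms: (-4*-10 - 24*-4)=136, (24*-2 - 22*-10)=172, (22*27 - 24*-2)=642, (24*39 - -37*27)=1935, (-37*12 - -9*39)=-93, (-9*-4 - -4*12)=84; twice the area = |2876| = 2876; area = 1438; answer 1438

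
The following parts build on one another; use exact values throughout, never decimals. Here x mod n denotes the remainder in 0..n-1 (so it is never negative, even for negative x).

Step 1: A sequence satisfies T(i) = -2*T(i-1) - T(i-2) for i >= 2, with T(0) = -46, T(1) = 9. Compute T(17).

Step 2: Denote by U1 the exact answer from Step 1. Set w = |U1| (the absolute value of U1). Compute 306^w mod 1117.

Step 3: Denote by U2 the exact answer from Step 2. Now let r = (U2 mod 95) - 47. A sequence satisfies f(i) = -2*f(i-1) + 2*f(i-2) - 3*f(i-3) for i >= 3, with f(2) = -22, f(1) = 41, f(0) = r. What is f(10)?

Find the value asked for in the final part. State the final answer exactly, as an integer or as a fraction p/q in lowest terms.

-358859

Step 1: T(2) = -2*(9) - 1*(-46) = 28; iterating: T(2)=28, T(3)=-65, T(4)=102, T(5)=-139, T(6)=176, T(7)=-213, T(8)=250, T(9)=-287, T(10)=324, T(11)=-361, T(12)=398, T(13)=-435, T(14)=472, T(15)=-509, T(16)=546, T(17)=-583; answer -583
Step 2: U1 = -583; w = 583; squarings mod 1117: 306^1=306, 306^2=925, 306^4=3, 306^8=9, 306^16=81, 306^32=976, 306^64=892, 306^128=360, 306^256=28, 306^512=784; 306^583 = 306^1 * 306^2 * 306^4 * 306^64 * 306^512 = 791 (mod 1117); answer 791
Step 3: U2 = 791; r = -16; f(3) = -2*(-22) + 2*(41) - 3*(-16) = 174; iterating: f(3)=174, f(4)=-515, f(5)=1444, f(6)=-4440, f(7)=13313, f(8)=-39838, f(9)=119622, f(10)=-358859; answer -358859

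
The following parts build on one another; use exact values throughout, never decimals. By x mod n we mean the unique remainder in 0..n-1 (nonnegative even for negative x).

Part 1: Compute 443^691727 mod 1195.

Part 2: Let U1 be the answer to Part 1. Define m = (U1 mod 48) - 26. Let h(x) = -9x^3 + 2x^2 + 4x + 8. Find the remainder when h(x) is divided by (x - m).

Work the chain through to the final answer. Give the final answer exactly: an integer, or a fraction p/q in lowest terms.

Part 1: squarings mod 1195: 443^1=443, 443^2=269, 443^4=661, 443^8=746, 443^16=841, 443^32=1036, 443^64=186, 443^128=1136, 443^256=1091, 443^512=61, 443^1024=136, 443^2048=571, 443^4096=1001, 443^8192=591, 443^16384=341, 443^32768=366, 443^65536=116, 443^131072=311, 443^262144=1121, 443^524288=696; 443^691727 = 443^1 * 443^2 * 443^4 * 443^8 * 443^512 * 443^1024 * 443^2048 * 443^32768 * 443^131072 * 443^524288 = 147 (mod 1195); answer 147
Part 2: U1 = 147; m = -23; remainder = value at the root: -9*(-23)^3 + 2*(-23)^2 + 4*(-23)^1 + 8 = (109503) + (1058) + (-92) + (8) = 110477; answer 110477

110477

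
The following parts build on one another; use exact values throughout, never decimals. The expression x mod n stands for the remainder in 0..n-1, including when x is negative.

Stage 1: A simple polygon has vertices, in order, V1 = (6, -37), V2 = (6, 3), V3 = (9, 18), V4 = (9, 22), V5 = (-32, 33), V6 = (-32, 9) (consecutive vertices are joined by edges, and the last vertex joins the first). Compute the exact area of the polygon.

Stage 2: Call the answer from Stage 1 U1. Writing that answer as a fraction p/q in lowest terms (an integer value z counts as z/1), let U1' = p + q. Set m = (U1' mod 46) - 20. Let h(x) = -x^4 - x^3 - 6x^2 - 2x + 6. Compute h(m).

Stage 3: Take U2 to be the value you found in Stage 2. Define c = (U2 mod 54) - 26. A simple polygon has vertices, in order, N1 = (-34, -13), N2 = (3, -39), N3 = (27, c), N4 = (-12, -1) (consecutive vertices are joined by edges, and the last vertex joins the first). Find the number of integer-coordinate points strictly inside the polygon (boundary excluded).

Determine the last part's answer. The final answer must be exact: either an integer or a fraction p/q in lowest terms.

1074

Stage 1: cross terms: (6*3 - 6*-37)=240, (6*18 - 9*3)=81, (9*22 - 9*18)=36, (9*33 - -32*22)=1001, (-32*9 - -32*33)=768, (-32*-37 - 6*9)=1130; twice the area = |3256| = 3256; area = 1628; answer 1628
Stage 2: U1 = 1628; threaded value p + q = 1629; m = -1; -1*(-1)^4 - 1*(-1)^3 - 6*(-1)^2 - 2*(-1)^1 + 6 = (-1) + (1) + (-6) + (2) + (6) = 2; answer 2
Stage 3: U2 = 2; c = -24; cross terms: (-34*-39 - 3*-13)=1365, (3*-24 - 27*-39)=981, (27*-1 - -12*-24)=-315, (-12*-13 - -34*-1)=122; twice the area = |2153| = 2153; area = 2153/2; boundary points = 1 + 3 + 1 + 2 = 7; strictly interior points = area - boundary/2 + 1 = 1074; answer 1074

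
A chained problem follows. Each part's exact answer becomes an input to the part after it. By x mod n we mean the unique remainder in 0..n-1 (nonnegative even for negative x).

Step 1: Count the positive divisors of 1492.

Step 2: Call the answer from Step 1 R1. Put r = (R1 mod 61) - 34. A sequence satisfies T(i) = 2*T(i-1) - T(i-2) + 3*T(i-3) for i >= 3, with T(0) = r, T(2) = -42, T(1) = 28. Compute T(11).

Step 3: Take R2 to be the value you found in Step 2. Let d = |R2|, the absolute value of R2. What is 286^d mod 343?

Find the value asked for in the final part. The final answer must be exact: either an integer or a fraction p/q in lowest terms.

Step 1: 1492 = 2^2 * 373; number of divisors = (2+1) * (1+1) = 6; answer 6
Step 2: R1 = 6; r = -28; T(3) = 2*(-42) - 1*(28) + 3*(-28) = -196; iterating: T(3)=-196, T(4)=-266, T(5)=-462, T(6)=-1246, T(7)=-2828, T(8)=-5796, T(9)=-12502, T(10)=-27692, T(11)=-60270; answer -60270
Step 3: R2 = -60270; d = 60270; squarings mod 343: 286^1=286, 286^2=162, 286^4=176, 286^8=106, 286^16=260, 286^32=29, 286^64=155, 286^128=15, 286^256=225, 286^512=204, 286^1024=113, 286^2048=78, 286^4096=253, 286^8192=211, 286^16384=274, 286^32768=302; 286^60270 = 286^2 * 286^4 * 286^8 * 286^32 * 286^64 * 286^256 * 286^512 * 286^2048 * 286^8192 * 286^16384 * 286^32768 = 1 (mod 343); answer 1

1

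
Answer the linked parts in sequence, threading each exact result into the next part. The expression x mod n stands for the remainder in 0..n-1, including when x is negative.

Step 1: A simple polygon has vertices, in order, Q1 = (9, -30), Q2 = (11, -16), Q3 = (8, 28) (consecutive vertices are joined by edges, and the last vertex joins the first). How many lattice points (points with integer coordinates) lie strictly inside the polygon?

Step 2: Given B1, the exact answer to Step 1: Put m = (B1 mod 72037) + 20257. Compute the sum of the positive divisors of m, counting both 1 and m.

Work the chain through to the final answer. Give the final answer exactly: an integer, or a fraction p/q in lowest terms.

Step 1: cross terms: (9*-16 - 11*-30)=186, (11*28 - 8*-16)=436, (8*-30 - 9*28)=-492; twice the area = |130| = 130; area = 65; boundary points = 2 + 1 + 1 = 4; strictly interior points = area - boundary/2 + 1 = 64; answer 64
Step 2: B1 = 64; m = 20321; 20321 = 7 * 2903; sigma = (1 + 7) * (1 + 2903) = 8 * 2904 = 23232; answer 23232

23232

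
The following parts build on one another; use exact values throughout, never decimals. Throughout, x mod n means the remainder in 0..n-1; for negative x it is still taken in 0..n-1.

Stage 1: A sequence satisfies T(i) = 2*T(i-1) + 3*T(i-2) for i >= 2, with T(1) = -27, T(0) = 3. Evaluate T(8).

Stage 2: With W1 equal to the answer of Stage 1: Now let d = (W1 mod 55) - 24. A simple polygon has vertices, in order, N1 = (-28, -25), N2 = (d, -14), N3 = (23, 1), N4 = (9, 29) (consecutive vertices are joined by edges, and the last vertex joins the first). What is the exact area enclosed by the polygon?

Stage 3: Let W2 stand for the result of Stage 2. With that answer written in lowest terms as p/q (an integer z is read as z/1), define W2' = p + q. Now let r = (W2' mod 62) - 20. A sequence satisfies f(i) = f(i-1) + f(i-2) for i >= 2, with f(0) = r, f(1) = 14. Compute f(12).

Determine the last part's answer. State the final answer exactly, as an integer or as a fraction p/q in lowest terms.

1393

Stage 1: T(2) = 2*(-27) + 3*(3) = -45; iterating: T(2)=-45, T(3)=-171, T(4)=-477, T(5)=-1467, T(6)=-4365, T(7)=-13131, T(8)=-39357; answer -39357
Stage 2: W1 = -39357; d = -1; cross terms: (-28*-14 - -1*-25)=367, (-1*1 - 23*-14)=321, (23*29 - 9*1)=658, (9*-25 - -28*29)=587; twice the area = |1933| = 1933; area = 1933/2; answer 1933/2
Stage 3: W2 = 1933/2; threaded value p + q = 1935; r = -7; f(2) = 1*(14) + 1*(-7) = 7; iterating: f(2)=7, f(3)=21, f(4)=28, f(5)=49, f(6)=77, f(7)=126, f(8)=203, f(9)=329, f(10)=532, f(11)=861, f(12)=1393; answer 1393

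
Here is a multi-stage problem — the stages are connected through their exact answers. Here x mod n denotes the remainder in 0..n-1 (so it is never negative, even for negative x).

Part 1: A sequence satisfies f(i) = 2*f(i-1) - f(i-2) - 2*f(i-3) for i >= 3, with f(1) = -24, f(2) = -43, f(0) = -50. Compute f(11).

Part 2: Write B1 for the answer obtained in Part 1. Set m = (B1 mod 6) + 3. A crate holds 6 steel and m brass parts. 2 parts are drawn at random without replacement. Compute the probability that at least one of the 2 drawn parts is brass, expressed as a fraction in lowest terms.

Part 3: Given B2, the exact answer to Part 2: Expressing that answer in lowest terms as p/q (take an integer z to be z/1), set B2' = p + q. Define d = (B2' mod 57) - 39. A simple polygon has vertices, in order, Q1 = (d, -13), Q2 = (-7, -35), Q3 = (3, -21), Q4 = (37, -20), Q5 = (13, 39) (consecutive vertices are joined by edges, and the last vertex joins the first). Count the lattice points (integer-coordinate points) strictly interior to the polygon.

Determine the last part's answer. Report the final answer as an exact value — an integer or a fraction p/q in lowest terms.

Part 1: f(3) = 2*(-43) - 1*(-24) - 2*(-50) = 38; iterating: f(3)=38, f(4)=167, f(5)=382, f(6)=521, f(7)=326, f(8)=-633, f(9)=-2634, f(10)=-5287, f(11)=-6674; answer -6674
Part 2: B1 = -6674; m = 7; total draws C(13,2) = 78; complement C(6,2) = 15; favorable 78 - 15 = 63; P = 21/26; answer 21/26
Part 3: B2 = 21/26; threaded value p + q = 47; d = 8; cross terms: (8*-35 - -7*-13)=-371, (-7*-21 - 3*-35)=252, (3*-20 - 37*-21)=717, (37*39 - 13*-20)=1703, (13*-13 - 8*39)=-481; twice the area = |1820| = 1820; area = 910; boundary points = 1 + 2 + 1 + 1 + 1 = 6; strictly interior points = area - boundary/2 + 1 = 908; answer 908

908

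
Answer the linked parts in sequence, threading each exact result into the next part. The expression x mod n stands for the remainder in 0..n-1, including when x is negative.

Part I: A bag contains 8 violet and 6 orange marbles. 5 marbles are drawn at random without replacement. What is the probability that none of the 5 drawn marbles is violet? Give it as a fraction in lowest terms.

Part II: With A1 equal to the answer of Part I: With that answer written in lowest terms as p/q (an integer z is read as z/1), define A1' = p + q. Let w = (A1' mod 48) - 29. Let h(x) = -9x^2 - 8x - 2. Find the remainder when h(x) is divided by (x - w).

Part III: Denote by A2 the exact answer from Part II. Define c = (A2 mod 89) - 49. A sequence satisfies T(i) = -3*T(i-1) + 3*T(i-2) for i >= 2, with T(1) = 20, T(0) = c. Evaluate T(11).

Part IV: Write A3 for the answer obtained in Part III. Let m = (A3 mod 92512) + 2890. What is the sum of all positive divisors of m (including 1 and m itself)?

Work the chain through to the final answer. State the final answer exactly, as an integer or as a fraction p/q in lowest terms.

142688

Part I: total draws C(14,5) = 2002; favorable C(6,5) = 6; P = 3/1001; answer 3/1001
Part II: A1 = 3/1001; threaded value p + q = 1004; w = 15; remainder = value at the root: -9*(15)^2 - 8*(15)^1 - 2 = (-2025) + (-120) + (-2) = -2147; answer -2147
Part III: A2 = -2147; c = 29; T(2) = -3*(20) + 3*(29) = 27; iterating: T(2)=27, T(3)=-21, T(4)=144, T(5)=-495, T(6)=1917, T(7)=-7236, T(8)=27459, T(9)=-104085, T(10)=394632, T(11)=-1496151; answer -1496151
Part IV: A3 = -1496151; m = 79443; 79443 = 3^2 * 7 * 13 * 97; sigma = (1 + 3 + 9) * (1 + 7) * (1 + 13) * (1 + 97) = 13 * 8 * 14 * 98 = 142688; answer 142688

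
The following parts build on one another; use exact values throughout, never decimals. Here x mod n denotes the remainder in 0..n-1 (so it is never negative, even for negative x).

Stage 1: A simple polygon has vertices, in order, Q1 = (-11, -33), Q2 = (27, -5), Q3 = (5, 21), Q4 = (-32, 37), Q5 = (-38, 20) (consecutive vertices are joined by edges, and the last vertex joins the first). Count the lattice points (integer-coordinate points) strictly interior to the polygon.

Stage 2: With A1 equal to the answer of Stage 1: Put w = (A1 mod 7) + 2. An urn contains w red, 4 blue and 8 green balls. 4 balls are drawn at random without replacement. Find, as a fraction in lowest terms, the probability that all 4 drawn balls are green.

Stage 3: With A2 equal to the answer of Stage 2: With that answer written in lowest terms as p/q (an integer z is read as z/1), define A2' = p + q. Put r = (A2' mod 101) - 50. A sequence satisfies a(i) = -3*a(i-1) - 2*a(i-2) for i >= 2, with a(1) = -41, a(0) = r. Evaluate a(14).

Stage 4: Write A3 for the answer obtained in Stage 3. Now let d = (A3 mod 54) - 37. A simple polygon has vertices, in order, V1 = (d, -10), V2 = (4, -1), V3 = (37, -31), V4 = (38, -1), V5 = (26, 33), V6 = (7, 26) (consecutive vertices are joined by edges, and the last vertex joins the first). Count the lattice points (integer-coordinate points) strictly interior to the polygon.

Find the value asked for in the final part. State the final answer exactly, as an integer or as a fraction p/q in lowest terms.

1533

Stage 1: cross terms: (-11*-5 - 27*-33)=946, (27*21 - 5*-5)=592, (5*37 - -32*21)=857, (-32*20 - -38*37)=766, (-38*-33 - -11*20)=1474; twice the area = |4635| = 4635; area = 4635/2; boundary points = 2 + 2 + 1 + 1 + 1 = 7; strictly interior points = area - boundary/2 + 1 = 2315; answer 2315
Stage 2: A1 = 2315; w = 7; total draws C(19,4) = 3876; favorable C(8,4) = 70; P = 35/1938; answer 35/1938
Stage 3: A2 = 35/1938; threaded value p + q = 1973; r = 4; a(2) = -3*(-41) - 2*(4) = 115; iterating: a(2)=115, a(3)=-263, a(4)=559, a(5)=-1151, a(6)=2335, a(7)=-4703, a(8)=9439, a(9)=-18911, a(10)=37855, a(11)=-75743, a(12)=151519, a(13)=-303071, a(14)=606175; answer 606175
Stage 4: A3 = 606175; d = -12; cross terms: (-12*-1 - 4*-10)=52, (4*-31 - 37*-1)=-87, (37*-1 - 38*-31)=1141, (38*33 - 26*-1)=1280, (26*26 - 7*33)=445, (7*-10 - -12*26)=242; twice the area = |3073| = 3073; area = 3073/2; boundary points = 1 + 3 + 1 + 2 + 1 + 1 = 9; strictly interior points = area - boundary/2 + 1 = 1533; answer 1533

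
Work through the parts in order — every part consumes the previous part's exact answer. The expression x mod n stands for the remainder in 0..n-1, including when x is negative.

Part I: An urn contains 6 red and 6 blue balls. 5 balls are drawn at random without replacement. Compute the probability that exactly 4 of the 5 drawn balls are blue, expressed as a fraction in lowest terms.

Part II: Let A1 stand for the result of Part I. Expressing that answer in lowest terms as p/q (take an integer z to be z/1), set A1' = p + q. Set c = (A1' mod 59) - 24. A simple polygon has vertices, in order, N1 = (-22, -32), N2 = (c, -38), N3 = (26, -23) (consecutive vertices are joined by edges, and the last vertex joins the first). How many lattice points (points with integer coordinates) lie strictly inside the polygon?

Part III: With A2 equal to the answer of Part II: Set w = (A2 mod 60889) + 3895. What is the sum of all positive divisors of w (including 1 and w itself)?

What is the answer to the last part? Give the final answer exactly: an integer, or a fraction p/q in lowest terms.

Part I: total draws C(12,5) = 792; favorable C(6,4)*C(6,1) = 90; P = 5/44; answer 5/44
Part II: A1 = 5/44; threaded value p + q = 49; c = 25; cross terms: (-22*-38 - 25*-32)=1636, (25*-23 - 26*-38)=413, (26*-32 - -22*-23)=-1338; twice the area = |711| = 711; area = 711/2; boundary points = 1 + 1 + 3 = 5; strictly interior points = area - boundary/2 + 1 = 354; answer 354
Part III: A2 = 354; w = 4249; 4249 = 7 * 607; sigma = (1 + 7) * (1 + 607) = 8 * 608 = 4864; answer 4864

4864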